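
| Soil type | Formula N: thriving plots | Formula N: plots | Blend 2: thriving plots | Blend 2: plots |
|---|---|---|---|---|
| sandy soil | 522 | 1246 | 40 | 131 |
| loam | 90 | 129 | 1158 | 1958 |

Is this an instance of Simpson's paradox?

Sandy soil: Formula N 522/1246 = 41.9%, Blend 2 40/131 = 30.5% → Formula N
Loam: Formula N 90/129 = 69.8%, Blend 2 1158/1958 = 59.1% → Formula N
Overall: Formula N 612/1375 = 44.5%, Blend 2 1198/2089 = 57.3% → Blend 2
Formula N wins each soil group but Blend 2 wins overall — the comparison reverses. Formula N's plots skew toward sandy soil, which has a lower base rate.

Yes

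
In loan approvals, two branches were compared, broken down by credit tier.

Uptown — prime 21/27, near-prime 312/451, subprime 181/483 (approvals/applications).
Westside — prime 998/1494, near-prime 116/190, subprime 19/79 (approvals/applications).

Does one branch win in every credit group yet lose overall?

Yes

Prime: Uptown 21/27 = 77.8%, Westside 998/1494 = 66.8% → Uptown
Near-prime: Uptown 312/451 = 69.2%, Westside 116/190 = 61.1% → Uptown
Subprime: Uptown 181/483 = 37.5%, Westside 19/79 = 24.1% → Uptown
Overall: Uptown 514/961 = 53.5%, Westside 1133/1763 = 64.3% → Westside
Uptown wins each credit group but Westside wins overall — the comparison reverses. Uptown's applications skew toward subprime, which has a lower base rate.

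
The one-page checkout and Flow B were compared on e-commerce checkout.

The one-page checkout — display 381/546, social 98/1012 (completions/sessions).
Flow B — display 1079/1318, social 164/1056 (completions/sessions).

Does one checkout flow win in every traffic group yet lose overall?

Display: the one-page checkout 381/546 = 69.8%, Flow B 1079/1318 = 81.9% → Flow B
Social: the one-page checkout 98/1012 = 9.7%, Flow B 164/1056 = 15.5% → Flow B
Overall: the one-page checkout 479/1558 = 30.7%, Flow B 1243/2374 = 52.4% → Flow B
Flow B wins overall and in every traffic group — no reversal.

No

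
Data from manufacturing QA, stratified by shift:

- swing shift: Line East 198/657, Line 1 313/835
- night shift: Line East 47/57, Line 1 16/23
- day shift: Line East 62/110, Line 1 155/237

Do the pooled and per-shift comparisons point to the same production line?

Swing shift: Line East 198/657 = 30.1%, Line 1 313/835 = 37.5% → Line 1
Night shift: Line East 47/57 = 82.5%, Line 1 16/23 = 69.6% → Line East
Day shift: Line East 62/110 = 56.4%, Line 1 155/237 = 65.4% → Line 1
Overall: Line East 307/824 = 37.3%, Line 1 484/1095 = 44.2% → Line 1
Neither sweeps: Line East wins 1 of 3 groups, Line 1 wins 2. Line 1 wins overall but not every group — no Simpson reversal.

No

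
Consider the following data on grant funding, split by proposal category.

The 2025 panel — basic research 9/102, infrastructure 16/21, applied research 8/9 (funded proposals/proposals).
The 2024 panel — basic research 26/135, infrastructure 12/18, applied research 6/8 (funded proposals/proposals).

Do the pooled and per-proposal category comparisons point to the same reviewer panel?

Basic research: the 2025 panel 9/102 = 8.8%, the 2024 panel 26/135 = 19.3% → the 2024 panel
Infrastructure: the 2025 panel 16/21 = 76.2%, the 2024 panel 12/18 = 66.7% → the 2025 panel
Applied research: the 2025 panel 8/9 = 88.9%, the 2024 panel 6/8 = 75.0% → the 2025 panel
Overall: the 2025 panel 33/132 = 25.0%, the 2024 panel 44/161 = 27.3% → the 2024 panel
Neither sweeps: the 2025 panel wins 2 of 3 groups, the 2024 panel wins 1. The 2024 panel wins overall but not every group — no Simpson reversal.

No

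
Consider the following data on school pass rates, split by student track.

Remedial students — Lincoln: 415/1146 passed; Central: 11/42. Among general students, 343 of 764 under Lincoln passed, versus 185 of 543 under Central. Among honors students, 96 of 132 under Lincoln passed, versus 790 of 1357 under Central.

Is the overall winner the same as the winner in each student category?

Remedial: Lincoln 415/1146 = 36.2%, Central 11/42 = 26.2% → Lincoln
General: Lincoln 343/764 = 44.9%, Central 185/543 = 34.1% → Lincoln
Honors: Lincoln 96/132 = 72.7%, Central 790/1357 = 58.2% → Lincoln
Overall: Lincoln 854/2042 = 41.8%, Central 986/1942 = 50.8% → Central
Lincoln wins each student group but Central wins overall — the comparison reverses. Lincoln's students skew toward remedial, which has a lower base rate.

No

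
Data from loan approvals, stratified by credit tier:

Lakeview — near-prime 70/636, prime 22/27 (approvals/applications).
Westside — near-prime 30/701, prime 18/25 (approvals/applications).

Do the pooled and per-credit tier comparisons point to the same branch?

Near-prime: Lakeview 70/636 = 11.0%, Westside 30/701 = 4.3% → Lakeview
Prime: Lakeview 22/27 = 81.5%, Westside 18/25 = 72.0% → Lakeview
Overall: Lakeview 92/663 = 13.9%, Westside 48/726 = 6.6% → Lakeview
Lakeview wins overall and in every credit group — no reversal.

Yes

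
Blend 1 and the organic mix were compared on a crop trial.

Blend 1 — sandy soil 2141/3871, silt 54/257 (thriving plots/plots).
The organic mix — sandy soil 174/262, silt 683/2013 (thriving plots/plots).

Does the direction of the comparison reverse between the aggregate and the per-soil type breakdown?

Yes

Sandy soil: Blend 1 2141/3871 = 55.3%, the organic mix 174/262 = 66.4% → the organic mix
Silt: Blend 1 54/257 = 21.0%, the organic mix 683/2013 = 33.9% → the organic mix
Overall: Blend 1 2195/4128 = 53.2%, the organic mix 857/2275 = 37.7% → Blend 1
The organic mix wins each soil group but Blend 1 wins overall — the comparison reverses. The organic mix's plots skew toward silt, which has a lower base rate.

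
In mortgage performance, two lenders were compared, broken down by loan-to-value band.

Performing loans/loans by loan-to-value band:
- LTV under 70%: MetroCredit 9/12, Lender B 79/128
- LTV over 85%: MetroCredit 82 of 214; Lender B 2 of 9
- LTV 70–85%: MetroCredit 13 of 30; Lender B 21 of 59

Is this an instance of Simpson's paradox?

LTV under 70%: MetroCredit 9/12 = 75.0%, Lender B 79/128 = 61.7% → MetroCredit
LTV over 85%: MetroCredit 82/214 = 38.3%, Lender B 2/9 = 22.2% → MetroCredit
LTV 70–85%: MetroCredit 13/30 = 43.3%, Lender B 21/59 = 35.6% → MetroCredit
Overall: MetroCredit 104/256 = 40.6%, Lender B 102/196 = 52.0% → Lender B
MetroCredit wins each loan-to-value group but Lender B wins overall — the comparison reverses. MetroCredit's loans skew toward LTV over 85%, which has a lower base rate.

Yes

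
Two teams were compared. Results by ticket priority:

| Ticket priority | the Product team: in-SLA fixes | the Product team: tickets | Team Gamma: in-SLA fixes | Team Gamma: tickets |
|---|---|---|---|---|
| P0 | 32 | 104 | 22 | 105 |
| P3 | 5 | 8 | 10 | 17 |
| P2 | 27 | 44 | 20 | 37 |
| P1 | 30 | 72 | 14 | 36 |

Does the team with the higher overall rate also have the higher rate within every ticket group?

P0: the Product team 32/104 = 30.8%, Team Gamma 22/105 = 21.0% → the Product team
P3: the Product team 5/8 = 62.5%, Team Gamma 10/17 = 58.8% → the Product team
P2: the Product team 27/44 = 61.4%, Team Gamma 20/37 = 54.1% → the Product team
P1: the Product team 30/72 = 41.7%, Team Gamma 14/36 = 38.9% → the Product team
Overall: the Product team 94/228 = 41.2%, Team Gamma 66/195 = 33.8% → the Product team
The Product team wins overall and in every ticket group — no reversal.

Yes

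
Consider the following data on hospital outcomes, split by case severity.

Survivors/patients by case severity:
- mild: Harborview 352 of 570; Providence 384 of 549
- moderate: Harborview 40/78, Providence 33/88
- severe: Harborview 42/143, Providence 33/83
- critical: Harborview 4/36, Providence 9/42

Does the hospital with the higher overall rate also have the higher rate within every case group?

Mild: Harborview 352/570 = 61.8%, Providence 384/549 = 69.9% → Providence
Moderate: Harborview 40/78 = 51.3%, Providence 33/88 = 37.5% → Harborview
Severe: Harborview 42/143 = 29.4%, Providence 33/83 = 39.8% → Providence
Critical: Harborview 4/36 = 11.1%, Providence 9/42 = 21.4% → Providence
Overall: Harborview 438/827 = 53.0%, Providence 459/762 = 60.2% → Providence
Neither sweeps: Harborview wins 1 of 4 groups, Providence wins 3. Providence wins overall but not every group — no Simpson reversal.

No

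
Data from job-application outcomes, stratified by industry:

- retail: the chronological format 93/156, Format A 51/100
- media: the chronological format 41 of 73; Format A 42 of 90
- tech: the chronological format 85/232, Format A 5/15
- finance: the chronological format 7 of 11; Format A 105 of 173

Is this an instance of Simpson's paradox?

Yes

Retail: the chronological format 93/156 = 59.6%, Format A 51/100 = 51.0% → the chronological format
Media: the chronological format 41/73 = 56.2%, Format A 42/90 = 46.7% → the chronological format
Tech: the chronological format 85/232 = 36.6%, Format A 5/15 = 33.3% → the chronological format
Finance: the chronological format 7/11 = 63.6%, Format A 105/173 = 60.7% → the chronological format
Overall: the chronological format 226/472 = 47.9%, Format A 203/378 = 53.7% → Format A
The chronological format wins each industry group but Format A wins overall — the comparison reverses. The chronological format's applications skew toward tech, which has a lower base rate.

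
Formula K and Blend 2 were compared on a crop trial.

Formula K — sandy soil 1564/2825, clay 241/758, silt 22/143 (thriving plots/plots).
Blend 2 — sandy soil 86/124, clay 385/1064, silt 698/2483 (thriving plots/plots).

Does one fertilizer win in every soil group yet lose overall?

Yes

Sandy soil: Formula K 1564/2825 = 55.4%, Blend 2 86/124 = 69.4% → Blend 2
Clay: Formula K 241/758 = 31.8%, Blend 2 385/1064 = 36.2% → Blend 2
Silt: Formula K 22/143 = 15.4%, Blend 2 698/2483 = 28.1% → Blend 2
Overall: Formula K 1827/3726 = 49.0%, Blend 2 1169/3671 = 31.8% → Formula K
Blend 2 wins each soil group but Formula K wins overall — the comparison reverses. Blend 2's plots skew toward silt, which has a lower base rate.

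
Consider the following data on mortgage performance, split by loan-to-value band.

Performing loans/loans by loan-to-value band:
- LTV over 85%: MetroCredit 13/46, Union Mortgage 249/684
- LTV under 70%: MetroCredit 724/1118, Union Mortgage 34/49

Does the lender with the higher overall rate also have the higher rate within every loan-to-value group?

No

LTV over 85%: MetroCredit 13/46 = 28.3%, Union Mortgage 249/684 = 36.4% → Union Mortgage
LTV under 70%: MetroCredit 724/1118 = 64.8%, Union Mortgage 34/49 = 69.4% → Union Mortgage
Overall: MetroCredit 737/1164 = 63.3%, Union Mortgage 283/733 = 38.6% → MetroCredit
Union Mortgage wins each loan-to-value group but MetroCredit wins overall — the comparison reverses. Union Mortgage's loans skew toward LTV over 85%, which has a lower base rate.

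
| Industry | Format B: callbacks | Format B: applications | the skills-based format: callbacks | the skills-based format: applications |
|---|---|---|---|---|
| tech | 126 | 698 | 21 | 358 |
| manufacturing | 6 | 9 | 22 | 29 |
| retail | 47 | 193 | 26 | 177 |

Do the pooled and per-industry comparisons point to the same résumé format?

No

Tech: Format B 126/698 = 18.1%, the skills-based format 21/358 = 5.9% → Format B
Manufacturing: Format B 6/9 = 66.7%, the skills-based format 22/29 = 75.9% → the skills-based format
Retail: Format B 47/193 = 24.4%, the skills-based format 26/177 = 14.7% → Format B
Overall: Format B 179/900 = 19.9%, the skills-based format 69/564 = 12.2% → Format B
Neither sweeps: Format B wins 2 of 3 groups, the skills-based format wins 1. Format B wins overall but not every group — no Simpson reversal.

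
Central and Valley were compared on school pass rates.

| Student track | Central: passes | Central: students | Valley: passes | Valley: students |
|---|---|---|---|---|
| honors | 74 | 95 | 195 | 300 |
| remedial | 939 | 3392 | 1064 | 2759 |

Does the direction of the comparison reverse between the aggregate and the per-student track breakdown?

Honors: Central 74/95 = 77.9%, Valley 195/300 = 65.0% → Central
Remedial: Central 939/3392 = 27.7%, Valley 1064/2759 = 38.6% → Valley
Overall: Central 1013/3487 = 29.1%, Valley 1259/3059 = 41.2% → Valley
Neither sweeps: Central wins 1 of 2 groups, Valley wins 1. Valley wins overall but not every group — no Simpson reversal.

No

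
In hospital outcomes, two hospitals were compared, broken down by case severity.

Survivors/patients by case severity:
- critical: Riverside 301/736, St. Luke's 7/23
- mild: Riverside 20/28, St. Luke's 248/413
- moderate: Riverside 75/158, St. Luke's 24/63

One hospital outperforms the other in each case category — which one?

Riverside

Critical: Riverside 301/736 = 40.9%, St. Luke's 7/23 = 30.4% → Riverside
Mild: Riverside 20/28 = 71.4%, St. Luke's 248/413 = 60.0% → Riverside
Moderate: Riverside 75/158 = 47.5%, St. Luke's 24/63 = 38.1% → Riverside
Riverside has the higher rate in all 3 groups.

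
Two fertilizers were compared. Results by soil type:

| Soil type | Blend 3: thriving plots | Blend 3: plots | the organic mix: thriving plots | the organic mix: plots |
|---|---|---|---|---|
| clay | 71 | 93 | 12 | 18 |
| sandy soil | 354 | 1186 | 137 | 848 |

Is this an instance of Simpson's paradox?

Clay: Blend 3 71/93 = 76.3%, the organic mix 12/18 = 66.7% → Blend 3
Sandy soil: Blend 3 354/1186 = 29.8%, the organic mix 137/848 = 16.2% → Blend 3
Overall: Blend 3 425/1279 = 33.2%, the organic mix 149/866 = 17.2% → Blend 3
Blend 3 wins overall and in every soil group — no reversal.

No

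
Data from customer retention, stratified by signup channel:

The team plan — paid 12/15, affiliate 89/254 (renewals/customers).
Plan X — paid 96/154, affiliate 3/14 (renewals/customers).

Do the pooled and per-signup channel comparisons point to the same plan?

No

Paid: the team plan 12/15 = 80.0%, Plan X 96/154 = 62.3% → the team plan
Affiliate: the team plan 89/254 = 35.0%, Plan X 3/14 = 21.4% → the team plan
Overall: the team plan 101/269 = 37.5%, Plan X 99/168 = 58.9% → Plan X
The team plan wins each signup group but Plan X wins overall — the comparison reverses. The team plan's customers skew toward affiliate, which has a lower base rate.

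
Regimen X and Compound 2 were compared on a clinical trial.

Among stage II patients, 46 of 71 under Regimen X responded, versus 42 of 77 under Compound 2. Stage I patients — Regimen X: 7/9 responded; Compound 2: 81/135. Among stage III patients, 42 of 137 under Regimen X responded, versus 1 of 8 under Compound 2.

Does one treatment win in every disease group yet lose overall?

Yes

Stage II: Regimen X 46/71 = 64.8%, Compound 2 42/77 = 54.5% → Regimen X
Stage I: Regimen X 7/9 = 77.8%, Compound 2 81/135 = 60.0% → Regimen X
Stage III: Regimen X 42/137 = 30.7%, Compound 2 1/8 = 12.5% → Regimen X
Overall: Regimen X 95/217 = 43.8%, Compound 2 124/220 = 56.4% → Compound 2
Regimen X wins each disease group but Compound 2 wins overall — the comparison reverses. Regimen X's patients skew toward stage III, which has a lower base rate.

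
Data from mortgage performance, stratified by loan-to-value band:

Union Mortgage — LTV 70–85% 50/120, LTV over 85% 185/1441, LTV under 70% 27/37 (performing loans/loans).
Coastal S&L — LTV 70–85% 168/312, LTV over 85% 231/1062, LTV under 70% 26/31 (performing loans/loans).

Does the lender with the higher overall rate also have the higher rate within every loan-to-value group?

Yes

LTV 70–85%: Union Mortgage 50/120 = 41.7%, Coastal S&L 168/312 = 53.8% → Coastal S&L
LTV over 85%: Union Mortgage 185/1441 = 12.8%, Coastal S&L 231/1062 = 21.8% → Coastal S&L
LTV under 70%: Union Mortgage 27/37 = 73.0%, Coastal S&L 26/31 = 83.9% → Coastal S&L
Overall: Union Mortgage 262/1598 = 16.4%, Coastal S&L 425/1405 = 30.2% → Coastal S&L
Coastal S&L wins overall and in every loan-to-value group — no reversal.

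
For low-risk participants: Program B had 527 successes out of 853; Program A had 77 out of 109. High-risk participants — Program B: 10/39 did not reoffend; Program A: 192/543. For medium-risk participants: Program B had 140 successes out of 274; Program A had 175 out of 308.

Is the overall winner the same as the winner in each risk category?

No

Low-risk: Program B 527/853 = 61.8%, Program A 77/109 = 70.6% → Program A
High-risk: Program B 10/39 = 25.6%, Program A 192/543 = 35.4% → Program A
Medium-risk: Program B 140/274 = 51.1%, Program A 175/308 = 56.8% → Program A
Overall: Program B 677/1166 = 58.1%, Program A 444/960 = 46.2% → Program B
Program A wins each risk group but Program B wins overall — the comparison reverses. Program A's participants skew toward high-risk, which has a lower base rate.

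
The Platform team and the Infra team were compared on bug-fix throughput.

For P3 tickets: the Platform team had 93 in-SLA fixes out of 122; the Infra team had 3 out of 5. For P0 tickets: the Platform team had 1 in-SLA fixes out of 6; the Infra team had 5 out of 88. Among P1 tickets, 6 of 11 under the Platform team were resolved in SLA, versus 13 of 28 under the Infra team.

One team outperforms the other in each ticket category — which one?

the Platform team

P3: the Platform team 93/122 = 76.2%, the Infra team 3/5 = 60.0% → the Platform team
P0: the Platform team 1/6 = 16.7%, the Infra team 5/88 = 5.7% → the Platform team
P1: the Platform team 6/11 = 54.5%, the Infra team 13/28 = 46.4% → the Platform team
The Platform team has the higher rate in all 3 groups.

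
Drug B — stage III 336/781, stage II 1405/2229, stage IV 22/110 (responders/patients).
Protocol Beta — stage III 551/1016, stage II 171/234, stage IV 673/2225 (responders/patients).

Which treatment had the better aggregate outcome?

Drug B

Stage III: Drug B 336/781 = 43.0%, Protocol Beta 551/1016 = 54.2% → Protocol Beta
Stage II: Drug B 1405/2229 = 63.0%, Protocol Beta 171/234 = 73.1% → Protocol Beta
Stage IV: Drug B 22/110 = 20.0%, Protocol Beta 673/2225 = 30.2% → Protocol Beta
Overall: Drug B 1763/3120 = 56.5%, Protocol Beta 1395/3475 = 40.1% → Drug B
(Protocol Beta wins every disease group but Drug B wins overall — Protocol Beta's patients skew toward the low-rate stage IV group.)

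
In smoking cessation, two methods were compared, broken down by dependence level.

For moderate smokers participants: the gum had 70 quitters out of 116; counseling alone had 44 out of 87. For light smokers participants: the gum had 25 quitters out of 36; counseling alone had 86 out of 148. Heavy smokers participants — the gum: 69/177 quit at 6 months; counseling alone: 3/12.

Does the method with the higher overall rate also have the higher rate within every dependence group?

Moderate smokers: the gum 70/116 = 60.3%, counseling alone 44/87 = 50.6% → the gum
Light smokers: the gum 25/36 = 69.4%, counseling alone 86/148 = 58.1% → the gum
Heavy smokers: the gum 69/177 = 39.0%, counseling alone 3/12 = 25.0% → the gum
Overall: the gum 164/329 = 49.8%, counseling alone 133/247 = 53.8% → counseling alone
The gum wins each dependence group but counseling alone wins overall — the comparison reverses. The gum's participants skew toward heavy smokers, which has a lower base rate.

No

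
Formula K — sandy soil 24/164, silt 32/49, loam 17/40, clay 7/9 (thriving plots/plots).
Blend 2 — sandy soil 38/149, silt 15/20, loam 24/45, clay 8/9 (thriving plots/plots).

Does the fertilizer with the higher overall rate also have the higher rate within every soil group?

Sandy soil: Formula K 24/164 = 14.6%, Blend 2 38/149 = 25.5% → Blend 2
Silt: Formula K 32/49 = 65.3%, Blend 2 15/20 = 75.0% → Blend 2
Loam: Formula K 17/40 = 42.5%, Blend 2 24/45 = 53.3% → Blend 2
Clay: Formula K 7/9 = 77.8%, Blend 2 8/9 = 88.9% → Blend 2
Overall: Formula K 80/262 = 30.5%, Blend 2 85/223 = 38.1% → Blend 2
Blend 2 wins overall and in every soil group — no reversal.

Yes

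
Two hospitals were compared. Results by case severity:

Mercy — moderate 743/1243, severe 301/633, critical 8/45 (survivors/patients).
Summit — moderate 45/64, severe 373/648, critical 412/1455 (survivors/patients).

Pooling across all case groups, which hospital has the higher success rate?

Mercy

Moderate: Mercy 743/1243 = 59.8%, Summit 45/64 = 70.3% → Summit
Severe: Mercy 301/633 = 47.6%, Summit 373/648 = 57.6% → Summit
Critical: Mercy 8/45 = 17.8%, Summit 412/1455 = 28.3% → Summit
Overall: Mercy 1052/1921 = 54.8%, Summit 830/2167 = 38.3% → Mercy
(Summit wins every case group but Mercy wins overall — Summit's patients skew toward the low-rate critical group.)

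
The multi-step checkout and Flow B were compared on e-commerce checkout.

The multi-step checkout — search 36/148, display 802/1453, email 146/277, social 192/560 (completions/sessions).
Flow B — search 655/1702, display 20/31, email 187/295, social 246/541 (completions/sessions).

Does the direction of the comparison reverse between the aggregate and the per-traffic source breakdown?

Yes

Search: the multi-step checkout 36/148 = 24.3%, Flow B 655/1702 = 38.5% → Flow B
Display: the multi-step checkout 802/1453 = 55.2%, Flow B 20/31 = 64.5% → Flow B
Email: the multi-step checkout 146/277 = 52.7%, Flow B 187/295 = 63.4% → Flow B
Social: the multi-step checkout 192/560 = 34.3%, Flow B 246/541 = 45.5% → Flow B
Overall: the multi-step checkout 1176/2438 = 48.2%, Flow B 1108/2569 = 43.1% → the multi-step checkout
Flow B wins each traffic group but the multi-step checkout wins overall — the comparison reverses. Flow B's sessions skew toward search, which has a lower base rate.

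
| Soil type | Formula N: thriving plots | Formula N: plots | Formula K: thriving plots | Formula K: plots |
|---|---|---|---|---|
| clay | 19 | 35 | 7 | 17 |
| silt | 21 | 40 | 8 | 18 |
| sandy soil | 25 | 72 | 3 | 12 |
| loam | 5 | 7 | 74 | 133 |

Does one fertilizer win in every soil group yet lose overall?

Yes

Clay: Formula N 19/35 = 54.3%, Formula K 7/17 = 41.2% → Formula N
Silt: Formula N 21/40 = 52.5%, Formula K 8/18 = 44.4% → Formula N
Sandy soil: Formula N 25/72 = 34.7%, Formula K 3/12 = 25.0% → Formula N
Loam: Formula N 5/7 = 71.4%, Formula K 74/133 = 55.6% → Formula N
Overall: Formula N 70/154 = 45.5%, Formula K 92/180 = 51.1% → Formula K
Formula N wins each soil group but Formula K wins overall — the comparison reverses. Formula N's plots skew toward sandy soil, which has a lower base rate.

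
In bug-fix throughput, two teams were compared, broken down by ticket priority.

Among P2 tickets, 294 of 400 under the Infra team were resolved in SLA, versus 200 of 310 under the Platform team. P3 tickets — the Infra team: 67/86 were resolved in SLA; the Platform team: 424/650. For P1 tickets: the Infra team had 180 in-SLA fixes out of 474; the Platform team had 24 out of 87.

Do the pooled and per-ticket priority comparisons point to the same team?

P2: the Infra team 294/400 = 73.5%, the Platform team 200/310 = 64.5% → the Infra team
P3: the Infra team 67/86 = 77.9%, the Platform team 424/650 = 65.2% → the Infra team
P1: the Infra team 180/474 = 38.0%, the Platform team 24/87 = 27.6% → the Infra team
Overall: the Infra team 541/960 = 56.4%, the Platform team 648/1047 = 61.9% → the Platform team
The Infra team wins each ticket group but the Platform team wins overall — the comparison reverses. The Infra team's tickets skew toward P1, which has a lower base rate.

No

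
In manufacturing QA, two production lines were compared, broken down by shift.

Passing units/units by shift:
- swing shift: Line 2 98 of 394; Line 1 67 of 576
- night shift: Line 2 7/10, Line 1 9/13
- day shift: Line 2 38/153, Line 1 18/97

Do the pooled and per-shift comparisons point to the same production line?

Swing shift: Line 2 98/394 = 24.9%, Line 1 67/576 = 11.6% → Line 2
Night shift: Line 2 7/10 = 70.0%, Line 1 9/13 = 69.2% → Line 2
Day shift: Line 2 38/153 = 24.8%, Line 1 18/97 = 18.6% → Line 2
Overall: Line 2 143/557 = 25.7%, Line 1 94/686 = 13.7% → Line 2
Line 2 wins overall and in every shift group — no reversal.

Yes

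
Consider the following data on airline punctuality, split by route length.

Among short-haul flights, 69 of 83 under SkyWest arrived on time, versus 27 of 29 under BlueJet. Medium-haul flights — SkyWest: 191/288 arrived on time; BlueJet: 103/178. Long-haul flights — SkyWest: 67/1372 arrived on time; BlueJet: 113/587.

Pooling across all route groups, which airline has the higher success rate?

Short-haul: SkyWest 69/83 = 83.1%, BlueJet 27/29 = 93.1% → BlueJet
Medium-haul: SkyWest 191/288 = 66.3%, BlueJet 103/178 = 57.9% → SkyWest
Long-haul: SkyWest 67/1372 = 4.9%, BlueJet 113/587 = 19.3% → BlueJet
Overall: SkyWest 327/1743 = 18.8%, BlueJet 243/794 = 30.6% → BlueJet
(Neither sweeps every route group, but BlueJet has the higher pooled rate.)

BlueJet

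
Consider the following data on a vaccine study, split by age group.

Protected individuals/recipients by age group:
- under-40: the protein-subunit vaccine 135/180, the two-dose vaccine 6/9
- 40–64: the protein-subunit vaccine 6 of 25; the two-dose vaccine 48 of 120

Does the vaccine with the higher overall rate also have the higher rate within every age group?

No

Under-40: the protein-subunit vaccine 135/180 = 75.0%, the two-dose vaccine 6/9 = 66.7% → the protein-subunit vaccine
40–64: the protein-subunit vaccine 6/25 = 24.0%, the two-dose vaccine 48/120 = 40.0% → the two-dose vaccine
Overall: the protein-subunit vaccine 141/205 = 68.8%, the two-dose vaccine 54/129 = 41.9% → the protein-subunit vaccine
Neither sweeps: the protein-subunit vaccine wins 1 of 2 groups, the two-dose vaccine wins 1. The protein-subunit vaccine wins overall but not every group — no Simpson reversal.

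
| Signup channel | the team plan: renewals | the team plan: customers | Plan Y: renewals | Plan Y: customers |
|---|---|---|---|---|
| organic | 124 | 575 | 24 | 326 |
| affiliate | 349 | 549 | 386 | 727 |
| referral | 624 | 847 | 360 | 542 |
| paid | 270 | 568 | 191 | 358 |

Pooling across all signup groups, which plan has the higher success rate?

Organic: the team plan 124/575 = 21.6%, Plan Y 24/326 = 7.4% → the team plan
Affiliate: the team plan 349/549 = 63.6%, Plan Y 386/727 = 53.1% → the team plan
Referral: the team plan 624/847 = 73.7%, Plan Y 360/542 = 66.4% → the team plan
Paid: the team plan 270/568 = 47.5%, Plan Y 191/358 = 53.4% → Plan Y
Overall: the team plan 1367/2539 = 53.8%, Plan Y 961/1953 = 49.2% → the team plan
(Neither sweeps every signup group, but the team plan has the higher pooled rate.)

the team plan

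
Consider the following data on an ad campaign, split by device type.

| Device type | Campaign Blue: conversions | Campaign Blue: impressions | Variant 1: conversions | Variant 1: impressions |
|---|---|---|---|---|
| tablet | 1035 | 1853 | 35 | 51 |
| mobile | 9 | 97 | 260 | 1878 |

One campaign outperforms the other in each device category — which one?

Variant 1

Tablet: Campaign Blue 1035/1853 = 55.9%, Variant 1 35/51 = 68.6% → Variant 1
Mobile: Campaign Blue 9/97 = 9.3%, Variant 1 260/1878 = 13.8% → Variant 1
Variant 1 has the higher rate in both groups.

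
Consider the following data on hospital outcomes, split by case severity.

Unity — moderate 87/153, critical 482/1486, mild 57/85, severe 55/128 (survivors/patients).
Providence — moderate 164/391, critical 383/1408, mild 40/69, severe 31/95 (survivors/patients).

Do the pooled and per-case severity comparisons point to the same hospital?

Yes

Moderate: Unity 87/153 = 56.9%, Providence 164/391 = 41.9% → Unity
Critical: Unity 482/1486 = 32.4%, Providence 383/1408 = 27.2% → Unity
Mild: Unity 57/85 = 67.1%, Providence 40/69 = 58.0% → Unity
Severe: Unity 55/128 = 43.0%, Providence 31/95 = 32.6% → Unity
Overall: Unity 681/1852 = 36.8%, Providence 618/1963 = 31.5% → Unity
Unity wins overall and in every case group — no reversal.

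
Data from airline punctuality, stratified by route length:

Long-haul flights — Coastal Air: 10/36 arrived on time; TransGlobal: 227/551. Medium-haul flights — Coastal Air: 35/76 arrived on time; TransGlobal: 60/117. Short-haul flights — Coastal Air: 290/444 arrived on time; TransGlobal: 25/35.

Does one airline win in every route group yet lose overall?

Yes

Long-haul: Coastal Air 10/36 = 27.8%, TransGlobal 227/551 = 41.2% → TransGlobal
Medium-haul: Coastal Air 35/76 = 46.1%, TransGlobal 60/117 = 51.3% → TransGlobal
Short-haul: Coastal Air 290/444 = 65.3%, TransGlobal 25/35 = 71.4% → TransGlobal
Overall: Coastal Air 335/556 = 60.3%, TransGlobal 312/703 = 44.4% → Coastal Air
TransGlobal wins each route group but Coastal Air wins overall — the comparison reverses. TransGlobal's flights skew toward long-haul, which has a lower base rate.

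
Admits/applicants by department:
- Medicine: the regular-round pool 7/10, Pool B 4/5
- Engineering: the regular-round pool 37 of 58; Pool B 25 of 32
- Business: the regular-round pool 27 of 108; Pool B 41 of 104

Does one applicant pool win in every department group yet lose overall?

Medicine: the regular-round pool 7/10 = 70.0%, Pool B 4/5 = 80.0% → Pool B
Engineering: the regular-round pool 37/58 = 63.8%, Pool B 25/32 = 78.1% → Pool B
Business: the regular-round pool 27/108 = 25.0%, Pool B 41/104 = 39.4% → Pool B
Overall: the regular-round pool 71/176 = 40.3%, Pool B 70/141 = 49.6% → Pool B
Pool B wins overall and in every department group — no reversal.

No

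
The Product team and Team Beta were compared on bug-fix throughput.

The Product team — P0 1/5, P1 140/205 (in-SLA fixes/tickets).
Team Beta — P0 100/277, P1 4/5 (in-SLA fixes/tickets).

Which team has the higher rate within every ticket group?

P0: the Product team 1/5 = 20.0%, Team Beta 100/277 = 36.1% → Team Beta
P1: the Product team 140/205 = 68.3%, Team Beta 4/5 = 80.0% → Team Beta
Team Beta has the higher rate in both groups.

Team Beta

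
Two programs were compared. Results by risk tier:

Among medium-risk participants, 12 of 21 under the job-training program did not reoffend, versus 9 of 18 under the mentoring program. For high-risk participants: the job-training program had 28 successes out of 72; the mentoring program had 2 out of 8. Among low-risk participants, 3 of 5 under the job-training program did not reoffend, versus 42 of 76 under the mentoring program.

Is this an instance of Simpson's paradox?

Medium-risk: the job-training program 12/21 = 57.1%, the mentoring program 9/18 = 50.0% → the job-training program
High-risk: the job-training program 28/72 = 38.9%, the mentoring program 2/8 = 25.0% → the job-training program
Low-risk: the job-training program 3/5 = 60.0%, the mentoring program 42/76 = 55.3% → the job-training program
Overall: the job-training program 43/98 = 43.9%, the mentoring program 53/102 = 52.0% → the mentoring program
The job-training program wins each risk group but the mentoring program wins overall — the comparison reverses. The job-training program's participants skew toward high-risk, which has a lower base rate.

Yes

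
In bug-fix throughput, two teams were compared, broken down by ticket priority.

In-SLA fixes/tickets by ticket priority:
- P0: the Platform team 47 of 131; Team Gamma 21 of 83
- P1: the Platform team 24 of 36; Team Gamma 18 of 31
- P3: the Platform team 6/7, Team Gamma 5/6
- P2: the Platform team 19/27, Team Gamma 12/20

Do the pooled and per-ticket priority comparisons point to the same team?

P0: the Platform team 47/131 = 35.9%, Team Gamma 21/83 = 25.3% → the Platform team
P1: the Platform team 24/36 = 66.7%, Team Gamma 18/31 = 58.1% → the Platform team
P3: the Platform team 6/7 = 85.7%, Team Gamma 5/6 = 83.3% → the Platform team
P2: the Platform team 19/27 = 70.4%, Team Gamma 12/20 = 60.0% → the Platform team
Overall: the Platform team 96/201 = 47.8%, Team Gamma 56/140 = 40.0% → the Platform team
The Platform team wins overall and in every ticket group — no reversal.

Yes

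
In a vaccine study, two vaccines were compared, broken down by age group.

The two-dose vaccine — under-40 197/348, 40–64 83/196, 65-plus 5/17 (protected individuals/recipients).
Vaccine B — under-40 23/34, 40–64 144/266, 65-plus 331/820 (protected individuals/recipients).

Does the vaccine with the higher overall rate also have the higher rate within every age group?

No

Under-40: the two-dose vaccine 197/348 = 56.6%, Vaccine B 23/34 = 67.6% → Vaccine B
40–64: the two-dose vaccine 83/196 = 42.3%, Vaccine B 144/266 = 54.1% → Vaccine B
65-plus: the two-dose vaccine 5/17 = 29.4%, Vaccine B 331/820 = 40.4% → Vaccine B
Overall: the two-dose vaccine 285/561 = 50.8%, Vaccine B 498/1120 = 44.5% → the two-dose vaccine
Vaccine B wins each age group but the two-dose vaccine wins overall — the comparison reverses. Vaccine B's recipients skew toward 65-plus, which has a lower base rate.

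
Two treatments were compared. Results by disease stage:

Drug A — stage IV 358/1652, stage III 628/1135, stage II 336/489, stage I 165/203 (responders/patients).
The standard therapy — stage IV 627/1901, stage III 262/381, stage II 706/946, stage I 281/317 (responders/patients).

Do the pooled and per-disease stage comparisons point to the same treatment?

Yes

Stage IV: Drug A 358/1652 = 21.7%, the standard therapy 627/1901 = 33.0% → the standard therapy
Stage III: Drug A 628/1135 = 55.3%, the standard therapy 262/381 = 68.8% → the standard therapy
Stage II: Drug A 336/489 = 68.7%, the standard therapy 706/946 = 74.6% → the standard therapy
Stage I: Drug A 165/203 = 81.3%, the standard therapy 281/317 = 88.6% → the standard therapy
Overall: Drug A 1487/3479 = 42.7%, the standard therapy 1876/3545 = 52.9% → the standard therapy
The standard therapy wins overall and in every disease group — no reversal.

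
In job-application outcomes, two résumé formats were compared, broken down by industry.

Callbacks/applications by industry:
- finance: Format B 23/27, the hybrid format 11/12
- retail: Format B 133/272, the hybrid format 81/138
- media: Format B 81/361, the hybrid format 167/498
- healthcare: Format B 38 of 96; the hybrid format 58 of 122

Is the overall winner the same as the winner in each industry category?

Yes

Finance: Format B 23/27 = 85.2%, the hybrid format 11/12 = 91.7% → the hybrid format
Retail: Format B 133/272 = 48.9%, the hybrid format 81/138 = 58.7% → the hybrid format
Media: Format B 81/361 = 22.4%, the hybrid format 167/498 = 33.5% → the hybrid format
Healthcare: Format B 38/96 = 39.6%, the hybrid format 58/122 = 47.5% → the hybrid format
Overall: Format B 275/756 = 36.4%, the hybrid format 317/770 = 41.2% → the hybrid format
The hybrid format wins overall and in every industry group — no reversal.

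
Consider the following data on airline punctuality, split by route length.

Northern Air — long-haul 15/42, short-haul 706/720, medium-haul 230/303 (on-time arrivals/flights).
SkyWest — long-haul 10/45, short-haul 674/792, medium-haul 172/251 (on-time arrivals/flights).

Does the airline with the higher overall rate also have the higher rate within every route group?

Long-haul: Northern Air 15/42 = 35.7%, SkyWest 10/45 = 22.2% → Northern Air
Short-haul: Northern Air 706/720 = 98.1%, SkyWest 674/792 = 85.1% → Northern Air
Medium-haul: Northern Air 230/303 = 75.9%, SkyWest 172/251 = 68.5% → Northern Air
Overall: Northern Air 951/1065 = 89.3%, SkyWest 856/1088 = 78.7% → Northern Air
Northern Air wins overall and in every route group — no reversal.

Yes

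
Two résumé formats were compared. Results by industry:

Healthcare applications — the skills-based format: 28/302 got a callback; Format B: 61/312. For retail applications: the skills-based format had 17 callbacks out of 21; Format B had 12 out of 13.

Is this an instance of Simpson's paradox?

No

Healthcare: the skills-based format 28/302 = 9.3%, Format B 61/312 = 19.6% → Format B
Retail: the skills-based format 17/21 = 81.0%, Format B 12/13 = 92.3% → Format B
Overall: the skills-based format 45/323 = 13.9%, Format B 73/325 = 22.5% → Format B
Format B wins overall and in every industry group — no reversal.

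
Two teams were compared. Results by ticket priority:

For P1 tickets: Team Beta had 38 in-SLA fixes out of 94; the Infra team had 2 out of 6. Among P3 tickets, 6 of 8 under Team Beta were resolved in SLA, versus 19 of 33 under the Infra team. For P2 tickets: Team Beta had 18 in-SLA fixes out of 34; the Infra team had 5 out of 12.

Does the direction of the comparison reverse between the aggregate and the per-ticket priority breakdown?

P1: Team Beta 38/94 = 40.4%, the Infra team 2/6 = 33.3% → Team Beta
P3: Team Beta 6/8 = 75.0%, the Infra team 19/33 = 57.6% → Team Beta
P2: Team Beta 18/34 = 52.9%, the Infra team 5/12 = 41.7% → Team Beta
Overall: Team Beta 62/136 = 45.6%, the Infra team 26/51 = 51.0% → the Infra team
Team Beta wins each ticket group but the Infra team wins overall — the comparison reverses. Team Beta's tickets skew toward P1, which has a lower base rate.

Yes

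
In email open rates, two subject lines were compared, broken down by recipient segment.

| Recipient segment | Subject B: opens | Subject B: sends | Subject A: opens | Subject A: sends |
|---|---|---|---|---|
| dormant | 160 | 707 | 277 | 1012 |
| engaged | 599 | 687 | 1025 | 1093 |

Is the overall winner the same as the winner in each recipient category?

Yes

Dormant: Subject B 160/707 = 22.6%, Subject A 277/1012 = 27.4% → Subject A
Engaged: Subject B 599/687 = 87.2%, Subject A 1025/1093 = 93.8% → Subject A
Overall: Subject B 759/1394 = 54.4%, Subject A 1302/2105 = 61.9% → Subject A
Subject A wins overall and in every recipient group — no reversal.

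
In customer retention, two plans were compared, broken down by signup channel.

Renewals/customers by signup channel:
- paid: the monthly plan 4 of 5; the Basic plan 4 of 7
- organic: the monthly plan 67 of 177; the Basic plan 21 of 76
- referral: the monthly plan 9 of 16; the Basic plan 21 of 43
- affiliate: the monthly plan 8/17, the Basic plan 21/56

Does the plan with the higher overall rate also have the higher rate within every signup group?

Yes

Paid: the monthly plan 4/5 = 80.0%, the Basic plan 4/7 = 57.1% → the monthly plan
Organic: the monthly plan 67/177 = 37.9%, the Basic plan 21/76 = 27.6% → the monthly plan
Referral: the monthly plan 9/16 = 56.2%, the Basic plan 21/43 = 48.8% → the monthly plan
Affiliate: the monthly plan 8/17 = 47.1%, the Basic plan 21/56 = 37.5% → the monthly plan
Overall: the monthly plan 88/215 = 40.9%, the Basic plan 67/182 = 36.8% → the monthly plan
The monthly plan wins overall and in every signup group — no reversal.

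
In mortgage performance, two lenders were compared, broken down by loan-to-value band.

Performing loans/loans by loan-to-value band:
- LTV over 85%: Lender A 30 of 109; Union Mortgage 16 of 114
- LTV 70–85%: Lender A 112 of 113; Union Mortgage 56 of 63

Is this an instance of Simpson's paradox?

No

LTV over 85%: Lender A 30/109 = 27.5%, Union Mortgage 16/114 = 14.0% → Lender A
LTV 70–85%: Lender A 112/113 = 99.1%, Union Mortgage 56/63 = 88.9% → Lender A
Overall: Lender A 142/222 = 64.0%, Union Mortgage 72/177 = 40.7% → Lender A
Lender A wins overall and in every loan-to-value group — no reversal.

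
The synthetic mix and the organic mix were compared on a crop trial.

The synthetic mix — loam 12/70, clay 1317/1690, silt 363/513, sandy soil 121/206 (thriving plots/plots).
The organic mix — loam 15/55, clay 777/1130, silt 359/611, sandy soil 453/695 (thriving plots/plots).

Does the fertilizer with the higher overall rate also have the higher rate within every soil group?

Loam: the synthetic mix 12/70 = 17.1%, the organic mix 15/55 = 27.3% → the organic mix
Clay: the synthetic mix 1317/1690 = 77.9%, the organic mix 777/1130 = 68.8% → the synthetic mix
Silt: the synthetic mix 363/513 = 70.8%, the organic mix 359/611 = 58.8% → the synthetic mix
Sandy soil: the synthetic mix 121/206 = 58.7%, the organic mix 453/695 = 65.2% → the organic mix
Overall: the synthetic mix 1813/2479 = 73.1%, the organic mix 1604/2491 = 64.4% → the synthetic mix
Neither sweeps: the synthetic mix wins 2 of 4 groups, the organic mix wins 2. The synthetic mix wins overall but not every group — no Simpson reversal.

No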